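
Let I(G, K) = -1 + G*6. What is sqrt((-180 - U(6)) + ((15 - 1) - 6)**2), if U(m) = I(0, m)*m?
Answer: I*sqrt(110) ≈ 10.488*I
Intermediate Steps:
I(G, K) = -1 + 6*G
U(m) = -m (U(m) = (-1 + 6*0)*m = (-1 + 0)*m = -m)
sqrt((-180 - U(6)) + ((15 - 1) - 6)**2) = sqrt((-180 - (-1)*6) + ((15 - 1) - 6)**2) = sqrt((-180 - 1*(-6)) + (14 - 6)**2) = sqrt((-180 + 6) + 8**2) = sqrt(-174 + 64) = sqrt(-110) = I*sqrt(110)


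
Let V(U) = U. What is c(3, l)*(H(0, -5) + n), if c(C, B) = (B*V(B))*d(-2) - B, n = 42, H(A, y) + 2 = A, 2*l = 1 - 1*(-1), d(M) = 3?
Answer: 80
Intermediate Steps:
l = 1 (l = (1 - 1*(-1))/2 = (1 + 1)/2 = (½)*2 = 1)
H(A, y) = -2 + A
c(C, B) = -B + 3*B² (c(C, B) = (B*B)*3 - B = B²*3 - B = 3*B² - B = -B + 3*B²)
c(3, l)*(H(0, -5) + n) = (1*(-1 + 3*1))*((-2 + 0) + 42) = (1*(-1 + 3))*(-2 + 42) = (1*2)*40 = 2*40 = 80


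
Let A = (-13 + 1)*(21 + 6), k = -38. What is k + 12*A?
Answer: -3926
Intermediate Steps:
A = -324 (A = -12*27 = -324)
k + 12*A = -38 + 12*(-324) = -38 - 3888 = -3926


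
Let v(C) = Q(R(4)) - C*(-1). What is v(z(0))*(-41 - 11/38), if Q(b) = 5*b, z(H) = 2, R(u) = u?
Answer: -17259/19 ≈ -908.37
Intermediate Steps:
v(C) = 20 + C (v(C) = 5*4 - C*(-1) = 20 + C)
v(z(0))*(-41 - 11/38) = (20 + 2)*(-41 - 11/38) = 22*(-41 - 11*1/38) = 22*(-41 - 11/38) = 22*(-1569/38) = -17259/19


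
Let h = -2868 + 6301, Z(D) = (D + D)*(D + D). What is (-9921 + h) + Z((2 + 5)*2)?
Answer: -5704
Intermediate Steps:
Z(D) = 4*D**2 (Z(D) = (2*D)*(2*D) = 4*D**2)
h = 3433
(-9921 + h) + Z((2 + 5)*2) = (-9921 + 3433) + 4*((2 + 5)*2)**2 = -6488 + 4*(7*2)**2 = -6488 + 4*14**2 = -6488 + 4*196 = -6488 + 784 = -5704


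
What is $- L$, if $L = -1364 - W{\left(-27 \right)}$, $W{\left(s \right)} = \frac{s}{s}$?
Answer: $1365$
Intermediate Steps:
$W{\left(s \right)} = 1$
$L = -1365$ ($L = -1364 - 1 = -1365$)
$- L = \left(-1\right) \left(-1365\right) = 1365$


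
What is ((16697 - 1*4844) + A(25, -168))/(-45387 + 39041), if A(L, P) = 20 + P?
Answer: -11705/6346 ≈ -1.8445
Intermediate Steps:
((16697 - 1*4844) + A(25, -168))/(-45387 + 39041) = ((16697 - 1*4844) + (20 - 168))/(-45387 + 39041) = ((16697 - 4844) - 148)/(-6346) = (11853 - 148)*(-1/6346) = 11705*(-1/6346) = -11705/6346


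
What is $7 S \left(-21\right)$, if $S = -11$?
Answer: $1617$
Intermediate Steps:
$7 S \left(-21\right) = 7 \left(-11\right) \left(-21\right) = \left(-77\right) \left(-21\right) = 1617$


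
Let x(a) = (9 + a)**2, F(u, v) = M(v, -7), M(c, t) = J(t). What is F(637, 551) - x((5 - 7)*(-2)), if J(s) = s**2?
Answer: -120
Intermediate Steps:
M(c, t) = t**2
F(u, v) = 49 (F(u, v) = (-7)**2 = 49)
F(637, 551) - x((5 - 7)*(-2)) = 49 - (9 + (5 - 7)*(-2))**2 = 49 - (9 - 2*(-2))**2 = 49 - (9 + 4)**2 = 49 - 1*13**2 = 49 - 1*169 = 49 - 169 = -120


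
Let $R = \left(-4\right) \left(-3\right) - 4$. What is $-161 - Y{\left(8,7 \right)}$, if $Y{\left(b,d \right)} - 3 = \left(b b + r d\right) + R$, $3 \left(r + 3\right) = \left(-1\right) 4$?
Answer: $- \frac{617}{3} \approx -205.67$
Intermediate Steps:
$r = - \frac{13}{3}$ ($r = -3 + \frac{\left(-1\right) 4}{3} = -3 + \frac{1}{3} \left(-4\right) = -3 - \frac{4}{3} = - \frac{13}{3} \approx -4.3333$)
$R = 8$ ($R = 12 - 4 = 8$)
$Y{\left(b,d \right)} = 11 + b^{2} - \frac{13 d}{3}$ ($Y{\left(b,d \right)} = 3 + \left(\left(b b - \frac{13 d}{3}\right) + 8\right) = 3 + \left(\left(b^{2} - \frac{13 d}{3}\right) + 8\right) = 3 + \left(8 + b^{2} - \frac{13 d}{3}\right) = 11 + b^{2} - \frac{13 d}{3}$)
$-161 - Y{\left(8,7 \right)} = -161 - \left(11 + 8^{2} - \frac{91}{3}\right) = -161 - \left(11 + 64 - \frac{91}{3}\right) = -161 - \frac{134}{3} = - \frac{617}{3}$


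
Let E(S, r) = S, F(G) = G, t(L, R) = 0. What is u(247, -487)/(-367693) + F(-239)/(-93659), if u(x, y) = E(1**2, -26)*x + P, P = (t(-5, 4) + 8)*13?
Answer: 55004318/34437758687 ≈ 0.0015972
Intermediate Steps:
P = 104 (P = (0 + 8)*13 = 8*13 = 104)
u(x, y) = 104 + x (u(x, y) = 1**2*x + 104 = 1*x + 104 = x + 104 = 104 + x)
u(247, -487)/(-367693) + F(-239)/(-93659) = (104 + 247)/(-367693) - 239/(-93659) = 351*(-1/367693) - 239*(-1/93659) = -351/367693 + 239/93659 = 55004318/34437758687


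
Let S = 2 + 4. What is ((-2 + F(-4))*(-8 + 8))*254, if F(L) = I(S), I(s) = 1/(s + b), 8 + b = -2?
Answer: 0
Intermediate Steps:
b = -10 (b = -8 - 2 = -10)
S = 6
I(s) = 1/(-10 + s) (I(s) = 1/(s - 10) = 1/(-10 + s))
F(L) = -¼ (F(L) = 1/(-10 + 6) = 1/(-4) = -¼)
((-2 + F(-4))*(-8 + 8))*254 = ((-2 - ¼)*(-8 + 8))*254 = -9/4*0*254 = 0*254 = 0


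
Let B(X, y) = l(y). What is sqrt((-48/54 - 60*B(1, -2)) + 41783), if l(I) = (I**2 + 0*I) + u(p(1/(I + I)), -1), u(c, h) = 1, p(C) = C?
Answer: sqrt(373339)/3 ≈ 203.67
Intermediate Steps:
l(I) = 1 + I**2 (l(I) = (I**2 + 0*I) + 1 = (I**2 + 0) + 1 = I**2 + 1 = 1 + I**2)
B(X, y) = 1 + y**2
sqrt((-48/54 - 60*B(1, -2)) + 41783) = sqrt((-48/54 - 60*(1 + (-2)**2)) + 41783) = sqrt((-48*1/54 - 60*(1 + 4)) + 41783) = sqrt((-8/9 - 60*5) + 41783) = sqrt((-8/9 - 300) + 41783) = sqrt(-2708/9 + 41783) = sqrt(373339/9) = sqrt(373339)/3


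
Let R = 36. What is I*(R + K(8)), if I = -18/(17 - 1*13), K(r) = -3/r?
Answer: -2565/16 ≈ -160.31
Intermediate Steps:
I = -9/2 (I = -18/(17 - 13) = -18/4 = -18*¼ = -9/2 ≈ -4.5000)
I*(R + K(8)) = -9*(36 - 3/8)/2 = -9/2*285/8 = -2565/16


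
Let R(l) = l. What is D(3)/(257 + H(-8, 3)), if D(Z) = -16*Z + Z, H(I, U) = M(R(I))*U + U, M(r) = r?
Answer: -45/236 ≈ -0.19068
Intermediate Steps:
H(I, U) = U + I*U (H(I, U) = I*U + U = U + I*U)
D(Z) = -15*Z
D(3)/(257 + H(-8, 3)) = (-15*3)/(257 + 3*(1 - 8)) = -45/(257 + 3*(-7)) = -45/(257 - 21) = -45/236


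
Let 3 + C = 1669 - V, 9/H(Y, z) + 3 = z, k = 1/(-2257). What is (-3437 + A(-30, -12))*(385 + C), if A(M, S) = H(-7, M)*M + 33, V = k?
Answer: -15719609112/2257 ≈ -6.9648e+6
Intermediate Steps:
k = -1/2257 ≈ -0.00044307
V = -1/2257 ≈ -0.00044307
H(Y, z) = 9/(-3 + z)
A(M, S) = 33 + 9*M/(-3 + M) (A(M, S) = (9/(-3 + M))*M + 33 = 9*M/(-3 + M) + 33 = 33 + 9*M/(-3 + M))
C = 3760163/2257 (C = -3 + (1669 - 1*(-1/2257)) = -3 + (1669 + 1/2257) = -3 + 3766934/2257 = 3760163/2257 ≈ 1666.0)
(-3437 + A(-30, -12))*(385 + C) = (-3437 + 3*(-33 + 14*(-30))/(-3 - 30))*(385 + 3760163/2257) = (-3437 + 3*(-33 - 420)/(-33))*(4629108/2257) = (-3437 + 3*(-1/33)*(-453))*(4629108/2257) = (-3437 + 453/11)*(4629108/2257) = -37354/11*4629108/2257 = -15719609112/2257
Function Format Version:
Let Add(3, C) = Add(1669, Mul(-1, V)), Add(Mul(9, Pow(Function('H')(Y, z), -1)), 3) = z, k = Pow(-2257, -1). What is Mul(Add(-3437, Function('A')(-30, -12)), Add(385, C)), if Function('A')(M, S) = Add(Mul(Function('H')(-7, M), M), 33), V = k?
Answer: Rational(-15719609112, 2257) ≈ -6.9648e+6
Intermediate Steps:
k = Rational(-1, 2257) ≈ -0.00044307
V = Rational(-1, 2257) ≈ -0.00044307
Function('H')(Y, z) = Mul(9, Pow(Add(-3, z), -1))
Function('A')(M, S) = Add(33, Mul(9, M, Pow(Add(-3, M), -1))) (Function('A')(M, S) = Add(Mul(Mul(9, Pow(Add(-3, M), -1)), M), 33) = Add(Mul(9, M, Pow(Add(-3, M), -1)), 33) = Add(33, Mul(9, M, Pow(Add(-3, M), -1))))
C = Rational(3760163, 2257) (C = Add(-3, Add(1669, Mul(-1, Rational(-1, 2257)))) = Add(-3, Add(1669, Rational(1, 2257))) = Add(-3, Rational(3766934, 2257)) = Rational(3760163, 2257) ≈ 1666.0)
Mul(Add(-3437, Function('A')(-30, -12)), Add(385, C)) = Mul(Add(-3437, Mul(3, Pow(Add(-3, -30), -1), Add(-33, Mul(14, -30)))), Add(385, Rational(3760163, 2257))) = Mul(Add(-3437, Mul(3, Pow(-33, -1), Add(-33, -420))), Rational(4629108, 2257)) = Mul(Add(-3437, Mul(3, Rational(-1, 33), -453)), Rational(4629108, 2257)) = Mul(Add(-3437, Rational(453, 11)), Rational(4629108, 2257)) = Mul(Rational(-37354, 11), Rational(4629108, 2257)) = Rational(-15719609112, 2257)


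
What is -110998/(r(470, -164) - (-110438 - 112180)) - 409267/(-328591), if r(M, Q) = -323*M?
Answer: -3746783041/11633435764 ≈ -0.32207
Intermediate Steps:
-110998/(r(470, -164) - (-110438 - 112180)) - 409267/(-328591) = -110998/(-323*470 - (-110438 - 112180)) - 409267/(-328591) = -110998/(-151810 - 1*(-222618)) - 409267*(-1/328591) = -110998/(-151810 + 222618) + 409267/328591 = -110998/70808 + 409267/328591 = -110998*1/70808 + 409267/328591 = -55499/35404 + 409267/328591 = -3746783041/11633435764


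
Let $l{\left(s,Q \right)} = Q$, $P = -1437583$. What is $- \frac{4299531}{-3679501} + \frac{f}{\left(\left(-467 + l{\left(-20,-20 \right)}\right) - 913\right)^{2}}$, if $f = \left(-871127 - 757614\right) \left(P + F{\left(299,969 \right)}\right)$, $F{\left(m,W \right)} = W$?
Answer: $\frac{614969303102551141}{515130140000} \approx 1.1938 \cdot 10^{6}$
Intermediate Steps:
$f = 2339872122974$ ($f = \left(-871127 - 757614\right) \left(-1437583 + 969\right) = \left(-1628741\right) \left(-1436614\right) = 2339872122974$)
$- \frac{4299531}{-3679501} + \frac{f}{\left(\left(-467 + l{\left(-20,-20 \right)}\right) - 913\right)^{2}} = - \frac{4299531}{-3679501} + \frac{2339872122974}{\left(\left(-467 - 20\right) - 913\right)^{2}} = \left(-4299531\right) \left(- \frac{1}{3679501}\right) + \frac{2339872122974}{\left(-487 - 913\right)^{2}} = \frac{4299531}{3679501} + \frac{2339872122974}{\left(-1400\right)^{2}} = \frac{4299531}{3679501} + \frac{2339872122974}{1960000} = \frac{4299531}{3679501} + 2339872122974 \cdot \frac{1}{1960000} = \frac{4299531}{3679501} + \frac{1169936061487}{980000} = \frac{614969303102551141}{515130140000}$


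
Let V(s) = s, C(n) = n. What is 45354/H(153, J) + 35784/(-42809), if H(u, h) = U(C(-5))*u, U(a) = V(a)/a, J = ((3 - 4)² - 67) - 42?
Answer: 645361478/2183259 ≈ 295.60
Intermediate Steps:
J = -108 (J = ((-1)² - 67) - 42 = (1 - 67) - 42 = -66 - 42 = -108)
U(a) = 1 (U(a) = a/a = 1)
H(u, h) = u (H(u, h) = 1*u = u)
45354/H(153, J) + 35784/(-42809) = 45354/153 + 35784/(-42809) = 45354*(1/153) + 35784*(-1/42809) = 15118/51 - 35784/42809 = 645361478/2183259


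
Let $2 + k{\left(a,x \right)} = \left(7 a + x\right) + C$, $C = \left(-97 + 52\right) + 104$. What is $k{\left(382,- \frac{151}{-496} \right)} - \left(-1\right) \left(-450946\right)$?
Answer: $- \frac{222314489}{496} \approx -4.4821 \cdot 10^{5}$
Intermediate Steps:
$C = 59$ ($C = -45 + 104 = 59$)
$k{\left(a,x \right)} = 57 + x + 7 a$ ($k{\left(a,x \right)} = -2 + \left(\left(7 a + x\right) + 59\right) = -2 + \left(\left(x + 7 a\right) + 59\right) = -2 + \left(59 + x + 7 a\right) = 57 + x + 7 a$)
$k{\left(382,- \frac{151}{-496} \right)} - \left(-1\right) \left(-450946\right) = \left(57 - \frac{151}{-496} + 7 \cdot 382\right) - \left(-1\right) \left(-450946\right) = \left(57 - - \frac{151}{496} + 2674\right) - 450946 = \left(57 + \frac{151}{496} + 2674\right) - 450946 = \frac{1354727}{496} - 450946 = - \frac{222314489}{496}$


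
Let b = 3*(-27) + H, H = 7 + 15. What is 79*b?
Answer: -4661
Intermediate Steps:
H = 22
b = -59 (b = 3*(-27) + 22 = -81 + 22 = -59)
79*b = 79*(-59) = -4661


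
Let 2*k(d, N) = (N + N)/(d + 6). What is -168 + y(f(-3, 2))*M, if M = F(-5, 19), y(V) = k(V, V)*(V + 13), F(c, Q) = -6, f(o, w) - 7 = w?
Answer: -1236/5 ≈ -247.20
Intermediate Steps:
k(d, N) = N/(6 + d) (k(d, N) = ((N + N)/(d + 6))/2 = ((2*N)/(6 + d))/2 = (2*N/(6 + d))/2 = N/(6 + d))
f(o, w) = 7 + w
y(V) = V*(13 + V)/(6 + V) (y(V) = (V/(6 + V))*(V + 13) = (V/(6 + V))*(13 + V) = V*(13 + V)/(6 + V))
M = -6
-168 + y(f(-3, 2))*M = -168 + ((7 + 2)*(13 + (7 + 2))/(6 + (7 + 2)))*(-6) = -168 + (9*(13 + 9)/(6 + 9))*(-6) = -168 + (9*22/15)*(-6) = -168 + (9*(1/15)*22)*(-6) = -168 + (66/5)*(-6) = -168 - 396/5 = -1236/5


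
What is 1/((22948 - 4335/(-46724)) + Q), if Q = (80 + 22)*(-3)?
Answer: 46724/1057929143 ≈ 4.4166e-5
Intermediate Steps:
Q = -306 (Q = 102*(-3) = -306)
1/((22948 - 4335/(-46724)) + Q) = 1/((22948 - 4335/(-46724)) - 306) = 1/((22948 - 4335*(-1/46724)) - 306) = 1/((22948 + 4335/46724) - 306) = 1/(1072226687/46724 - 306) = 1/(1057929143/46724) = 46724/1057929143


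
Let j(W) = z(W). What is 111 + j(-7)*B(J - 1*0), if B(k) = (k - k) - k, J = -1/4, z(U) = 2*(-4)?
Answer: 109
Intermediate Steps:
z(U) = -8
J = -¼ (J = -1*¼ = -¼ ≈ -0.25000)
j(W) = -8
B(k) = -k (B(k) = 0 - k = -k)
111 + j(-7)*B(J - 1*0) = 111 - (-8)*(-¼ - 1*0) = 111 - (-8)*(-¼ + 0) = 111 - (-8)*(-1)/4 = 111 - 8*¼ = 111 - 2 = 109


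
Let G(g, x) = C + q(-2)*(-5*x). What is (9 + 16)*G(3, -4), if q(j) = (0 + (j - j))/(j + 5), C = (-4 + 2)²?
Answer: 100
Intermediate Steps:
C = 4 (C = (-2)² = 4)
q(j) = 0 (q(j) = (0 + 0)/(5 + j) = 0/(5 + j) = 0)
G(g, x) = 4 (G(g, x) = 4 + 0*(-5*x) = 4 + 0 = 4)
(9 + 16)*G(3, -4) = (9 + 16)*4 = 25*4 = 100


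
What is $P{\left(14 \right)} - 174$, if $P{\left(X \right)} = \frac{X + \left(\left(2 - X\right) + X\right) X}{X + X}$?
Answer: $- \frac{345}{2} \approx -172.5$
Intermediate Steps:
$P{\left(X \right)} = \frac{3}{2}$ ($P{\left(X \right)} = \frac{X + 2 X}{2 X} = 3 X \frac{1}{2 X} = \frac{3}{2}$)
$P{\left(14 \right)} - 174 = \frac{3}{2} - 174 = - \frac{345}{2}$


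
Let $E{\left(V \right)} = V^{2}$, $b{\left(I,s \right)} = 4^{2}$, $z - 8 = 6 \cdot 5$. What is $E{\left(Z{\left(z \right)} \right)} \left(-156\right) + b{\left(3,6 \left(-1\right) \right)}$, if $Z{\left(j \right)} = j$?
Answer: $-225248$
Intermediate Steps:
$z = 38$ ($z = 8 + 6 \cdot 5 = 8 + 30 = 38$)
$b{\left(I,s \right)} = 16$
$E{\left(Z{\left(z \right)} \right)} \left(-156\right) + b{\left(3,6 \left(-1\right) \right)} = 38^{2} \left(-156\right) + 16 = 1444 \left(-156\right) + 16 = -225264 + 16 = -225248$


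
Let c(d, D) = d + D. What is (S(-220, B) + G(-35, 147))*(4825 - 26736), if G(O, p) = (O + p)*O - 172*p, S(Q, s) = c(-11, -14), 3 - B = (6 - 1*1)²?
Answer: 640436619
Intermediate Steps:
B = -22 (B = 3 - (6 - 1*1)² = 3 - (6 - 1)² = 3 - 1*5² = 3 - 1*25 = 3 - 25 = -22)
c(d, D) = D + d
S(Q, s) = -25 (S(Q, s) = -14 - 11 = -25)
G(O, p) = -172*p + O*(O + p) (G(O, p) = O*(O + p) - 172*p = -172*p + O*(O + p))
(S(-220, B) + G(-35, 147))*(4825 - 26736) = (-25 + ((-35)² - 172*147 - 35*147))*(4825 - 26736) = (-25 + (1225 - 25284 - 5145))*(-21911) = (-25 - 29204)*(-21911) = -29229*(-21911) = 640436619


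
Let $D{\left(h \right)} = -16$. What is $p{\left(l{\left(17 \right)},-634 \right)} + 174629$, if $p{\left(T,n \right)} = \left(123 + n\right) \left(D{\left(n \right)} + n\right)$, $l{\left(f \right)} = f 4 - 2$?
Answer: $506779$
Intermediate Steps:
$l{\left(f \right)} = -2 + 4 f$ ($l{\left(f \right)} = 4 f - 2 = -2 + 4 f$)
$p{\left(T,n \right)} = \left(-16 + n\right) \left(123 + n\right)$ ($p{\left(T,n \right)} = \left(123 + n\right) \left(-16 + n\right) = \left(-16 + n\right) \left(123 + n\right)$)
$p{\left(l{\left(17 \right)},-634 \right)} + 174629 = \left(-1968 + \left(-634\right)^{2} + 107 \left(-634\right)\right) + 174629 = \left(-1968 + 401956 - 67838\right) + 174629 = 332150 + 174629 = 506779$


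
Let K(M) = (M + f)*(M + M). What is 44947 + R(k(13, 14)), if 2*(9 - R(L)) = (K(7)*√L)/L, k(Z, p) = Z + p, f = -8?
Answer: 44956 + 7*√3/9 ≈ 44957.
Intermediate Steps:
K(M) = 2*M*(-8 + M) (K(M) = (M - 8)*(M + M) = (-8 + M)*(2*M) = 2*M*(-8 + M))
R(L) = 9 + 7/√L (R(L) = 9 - (2*7*(-8 + 7))*√L/(2*L) = 9 - (2*7*(-1))*√L/(2*L) = 9 - (-14*√L)/(2*L) = 9 - (-7)/√L = 9 + 7/√L)
44947 + R(k(13, 14)) = 44947 + (9 + 7/√(13 + 14)) = 44947 + (9 + 7/√27) = 44947 + (9 + 7*(√3/9)) = 44947 + (9 + 7*√3/9) = 44956 + 7*√3/9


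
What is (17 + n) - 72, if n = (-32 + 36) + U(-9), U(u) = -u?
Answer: -42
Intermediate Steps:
n = 13 (n = (-32 + 36) - 1*(-9) = 4 + 9 = 13)
(17 + n) - 72 = (17 + 13) - 72 = 30 - 72 = -42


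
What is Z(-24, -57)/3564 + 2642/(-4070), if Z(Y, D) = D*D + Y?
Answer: 56207/219780 ≈ 0.25574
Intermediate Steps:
Z(Y, D) = Y + D² (Z(Y, D) = D² + Y = Y + D²)
Z(-24, -57)/3564 + 2642/(-4070) = (-24 + (-57)²)/3564 + 2642/(-4070) = (-24 + 3249)*(1/3564) + 2642*(-1/4070) = 3225*(1/3564) - 1321/2035 = 1075/1188 - 1321/2035 = 56207/219780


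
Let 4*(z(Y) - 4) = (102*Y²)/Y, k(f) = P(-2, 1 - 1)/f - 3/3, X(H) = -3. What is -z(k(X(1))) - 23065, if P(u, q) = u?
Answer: -46121/2 ≈ -23061.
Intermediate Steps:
k(f) = -1 - 2/f (k(f) = -2/f - 3/3 = -2/f - 3*⅓ = -2/f - 1 = -1 - 2/f)
z(Y) = 4 + 51*Y/2 (z(Y) = 4 + ((102*Y²)/Y)/4 = 4 + (102*Y)/4 = 4 + 51*Y/2)
-z(k(X(1))) - 23065 = -(4 + 51*((-2 - 1*(-3))/(-3))/2) - 23065 = -(4 + 51*(-(-2 + 3)/3)/2) - 23065 = -(4 + 51*(-⅓*1)/2) - 23065 = -(4 + (51/2)*(-⅓)) - 23065 = -(4 - 17/2) - 23065 = -1*(-9/2) - 23065 = 9/2 - 23065 = -46121/2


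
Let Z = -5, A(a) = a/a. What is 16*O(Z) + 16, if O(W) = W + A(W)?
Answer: -48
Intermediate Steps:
A(a) = 1
O(W) = 1 + W (O(W) = W + 1 = 1 + W)
16*O(Z) + 16 = 16*(1 - 5) + 16 = 16*(-4) + 16 = -64 + 16 = -48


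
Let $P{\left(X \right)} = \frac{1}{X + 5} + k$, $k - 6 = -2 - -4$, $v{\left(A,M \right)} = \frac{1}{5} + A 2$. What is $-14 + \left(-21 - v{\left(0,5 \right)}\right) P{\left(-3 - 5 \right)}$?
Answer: $- \frac{2648}{15} \approx -176.53$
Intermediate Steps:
$v{\left(A,M \right)} = \frac{1}{5} + 2 A$
$k = 8$ ($k = 6 - -2 = 6 + \left(-2 + 4\right) = 6 + 2 = 8$)
$P{\left(X \right)} = 8 + \frac{1}{5 + X}$ ($P{\left(X \right)} = \frac{1}{X + 5} + 8 = \frac{1}{5 + X} + 8 = 8 + \frac{1}{5 + X}$)
$-14 + \left(-21 - v{\left(0,5 \right)}\right) P{\left(-3 - 5 \right)} = -14 + \left(-21 - \left(\frac{1}{5} + 2 \cdot 0\right)\right) \frac{41 + 8 \left(-3 - 5\right)}{5 - 8} = -14 + \left(-21 - \left(\frac{1}{5} + 0\right)\right) \frac{41 + 8 \left(-8\right)}{5 - 8} = -14 + \left(-21 - \frac{1}{5}\right) \frac{41 - 64}{-3} = -14 + \left(-21 - \frac{1}{5}\right) \left(\left(- \frac{1}{3}\right) \left(-23\right)\right) = -14 - \frac{2438}{15} = - \frac{2648}{15}$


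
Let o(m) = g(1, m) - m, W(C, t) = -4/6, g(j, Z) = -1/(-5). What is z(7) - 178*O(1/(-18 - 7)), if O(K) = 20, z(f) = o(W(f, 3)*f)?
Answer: -53327/15 ≈ -3555.1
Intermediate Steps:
g(j, Z) = ⅕ (g(j, Z) = -1*(-⅕) = ⅕)
W(C, t) = -⅔ (W(C, t) = -4*⅙ = -⅔)
o(m) = ⅕ - m
z(f) = ⅕ + 2*f/3 (z(f) = ⅕ - (-2)*f/3 = ⅕ + 2*f/3)
z(7) - 178*O(1/(-18 - 7)) = (⅕ + (⅔)*7) - 178*20 = (⅕ + 14/3) - 3560 = 73/15 - 3560 = -53327/15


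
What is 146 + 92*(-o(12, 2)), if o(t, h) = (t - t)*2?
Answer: 146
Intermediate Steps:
o(t, h) = 0 (o(t, h) = 0*2 = 0)
146 + 92*(-o(12, 2)) = 146 + 92*(-1*0) = 146 + 92*0 = 146 + 0 = 146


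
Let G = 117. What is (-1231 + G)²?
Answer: 1240996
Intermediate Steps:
(-1231 + G)² = (-1231 + 117)² = (-1114)² = 1240996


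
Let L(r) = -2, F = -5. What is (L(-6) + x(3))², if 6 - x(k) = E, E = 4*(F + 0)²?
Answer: 9216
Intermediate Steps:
E = 100 (E = 4*(-5 + 0)² = 4*(-5)² = 4*25 = 100)
x(k) = -94 (x(k) = 6 - 1*100 = 6 - 100 = -94)
(L(-6) + x(3))² = (-2 - 94)² = (-96)² = 9216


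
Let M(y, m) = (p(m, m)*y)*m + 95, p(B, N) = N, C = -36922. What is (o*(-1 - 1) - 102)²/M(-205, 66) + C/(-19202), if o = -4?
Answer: 16398715549/8572588885 ≈ 1.9129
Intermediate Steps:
M(y, m) = 95 + y*m² (M(y, m) = (m*y)*m + 95 = y*m² + 95 = 95 + y*m²)
(o*(-1 - 1) - 102)²/M(-205, 66) + C/(-19202) = (-4*(-1 - 1) - 102)²/(95 - 205*66²) - 36922/(-19202) = (-4*(-2) - 102)²/(95 - 205*4356) - 36922*(-1/19202) = (8 - 102)²/(95 - 892980) + 18461/9601 = (-94)²/(-892885) + 18461/9601 = 8836*(-1/892885) + 18461/9601 = -8836/892885 + 18461/9601 = 16398715549/8572588885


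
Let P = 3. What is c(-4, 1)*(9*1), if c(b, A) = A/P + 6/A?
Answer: 57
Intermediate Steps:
c(b, A) = 6/A + A/3 (c(b, A) = A/3 + 6/A = 6/A + A/3)
c(-4, 1)*(9*1) = (6/1 + (⅓)*1)*(9*1) = (6*1 + ⅓)*9 = (6 + ⅓)*9 = (19/3)*9 = 57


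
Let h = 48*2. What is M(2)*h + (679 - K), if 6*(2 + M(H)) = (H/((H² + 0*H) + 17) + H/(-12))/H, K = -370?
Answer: 5995/7 ≈ 856.43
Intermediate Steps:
h = 96
M(H) = -2 + (-H/12 + H/(17 + H²))/(6*H) (M(H) = -2 + ((H/((H² + 0*H) + 17) + H/(-12))/H)/6 = -2 + ((H/((H² + 0) + 17) + H*(-1/12))/H)/6 = -2 + ((H/(H² + 17) - H/12)/H)/6 = -2 + ((H/(17 + H²) - H/12)/H)/6 = -2 + ((-H/12 + H/(17 + H²))/H)/6 = -2 + (-H/12 + H/(17 + H²))/(6*H))
M(2)*h + (679 - K) = ((-2453 - 145*2²)/(72*(17 + 2²)))*96 + (679 - 1*(-370)) = ((-2453 - 145*4)/(72*(17 + 4)))*96 + (679 + 370) = ((1/72)*(-2453 - 580)/21)*96 + 1049 = ((1/72)*(1/21)*(-3033))*96 + 1049 = -337/168*96 + 1049 = -1348/7 + 1049 = 5995/7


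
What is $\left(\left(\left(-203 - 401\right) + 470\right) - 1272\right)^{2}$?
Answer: $1976836$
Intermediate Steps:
$\left(\left(\left(-203 - 401\right) + 470\right) - 1272\right)^{2} = \left(\left(-604 + 470\right) - 1272\right)^{2} = \left(-134 - 1272\right)^{2} = \left(-1406\right)^{2} = 1976836$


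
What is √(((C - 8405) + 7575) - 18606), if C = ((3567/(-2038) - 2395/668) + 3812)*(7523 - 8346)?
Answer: I*√365150342453894135/340346 ≈ 1775.5*I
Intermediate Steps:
C = -2132529635283/680692 (C = ((3567*(-1/2038) - 2395*1/668) + 3812)*(-823) = ((-3567/2038 - 2395/668) + 3812)*(-823) = (-3631883/680692 + 3812)*(-823) = (2591166021/680692)*(-823) = -2132529635283/680692 ≈ -3.1329e+6)
√(((C - 8405) + 7575) - 18606) = √(((-2132529635283/680692 - 8405) + 7575) - 18606) = √((-2138250851543/680692 + 7575) - 18606) = √(-2133094609643/680692 - 18606) = √(-2145759564995/680692) = I*√365150342453894135/340346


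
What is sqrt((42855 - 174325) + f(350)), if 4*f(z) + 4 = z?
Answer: I*sqrt(525534)/2 ≈ 362.47*I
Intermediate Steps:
f(z) = -1 + z/4
sqrt((42855 - 174325) + f(350)) = sqrt((42855 - 174325) + (-1 + (1/4)*350)) = sqrt(-131470 + (-1 + 175/2)) = sqrt(-131470 + 173/2) = sqrt(-262767/2) = I*sqrt(525534)/2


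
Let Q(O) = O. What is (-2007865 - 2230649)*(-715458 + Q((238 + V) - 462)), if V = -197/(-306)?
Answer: 51568232613135/17 ≈ 3.0334e+12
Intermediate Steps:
V = 197/306 (V = -197*(-1/306) = 197/306 ≈ 0.64379)
(-2007865 - 2230649)*(-715458 + Q((238 + V) - 462)) = (-2007865 - 2230649)*(-715458 + ((238 + 197/306) - 462)) = -4238514*(-715458 + (73025/306 - 462)) = -4238514*(-715458 - 68347/306) = -4238514*(-218998495/306) = 51568232613135/17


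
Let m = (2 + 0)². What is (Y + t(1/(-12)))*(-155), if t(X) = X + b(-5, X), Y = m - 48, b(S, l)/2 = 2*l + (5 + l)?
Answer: 64325/12 ≈ 5360.4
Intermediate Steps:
m = 4 (m = 2² = 4)
b(S, l) = 10 + 6*l (b(S, l) = 2*(2*l + (5 + l)) = 2*(5 + 3*l) = 10 + 6*l)
Y = -44 (Y = 4 - 48 = -44)
t(X) = 10 + 7*X (t(X) = X + (10 + 6*X) = 10 + 7*X)
(Y + t(1/(-12)))*(-155) = (-44 + (10 + 7/(-12)))*(-155) = (-44 + (10 + 7*(-1/12)))*(-155) = (-44 + (10 - 7/12))*(-155) = (-44 + 113/12)*(-155) = -415/12*(-155) = 64325/12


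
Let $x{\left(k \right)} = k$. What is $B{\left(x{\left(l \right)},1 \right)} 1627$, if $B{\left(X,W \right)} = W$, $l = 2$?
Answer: $1627$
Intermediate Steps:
$B{\left(x{\left(l \right)},1 \right)} 1627 = 1 \cdot 1627 = 1627$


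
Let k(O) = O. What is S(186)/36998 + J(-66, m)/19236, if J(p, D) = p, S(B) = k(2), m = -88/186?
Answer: -200283/59307794 ≈ -0.0033770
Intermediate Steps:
m = -44/93 (m = -88*1/186 = -44/93 ≈ -0.47312)
S(B) = 2
S(186)/36998 + J(-66, m)/19236 = 2/36998 - 66/19236 = 2*(1/36998) - 66*1/19236 = 1/18499 - 11/3206 = -200283/59307794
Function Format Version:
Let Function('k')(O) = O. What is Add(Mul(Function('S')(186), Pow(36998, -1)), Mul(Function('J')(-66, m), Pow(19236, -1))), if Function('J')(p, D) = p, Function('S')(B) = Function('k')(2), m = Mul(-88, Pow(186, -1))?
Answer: Rational(-200283, 59307794) ≈ -0.0033770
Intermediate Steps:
m = Rational(-44, 93) (m = Mul(-88, Rational(1, 186)) = Rational(-44, 93) ≈ -0.47312)
Function('S')(B) = 2
Add(Mul(Function('S')(186), Pow(36998, -1)), Mul(Function('J')(-66, m), Pow(19236, -1))) = Add(Mul(2, Pow(36998, -1)), Mul(-66, Pow(19236, -1))) = Add(Mul(2, Rational(1, 36998)), Mul(-66, Rational(1, 19236))) = Add(Rational(1, 18499), Rational(-11, 3206)) = Rational(-200283, 59307794)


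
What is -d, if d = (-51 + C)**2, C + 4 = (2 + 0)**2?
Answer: -2601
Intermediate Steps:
C = 0 (C = -4 + (2 + 0)**2 = -4 + 2**2 = -4 + 4 = 0)
d = 2601 (d = (-51 + 0)**2 = (-51)**2 = 2601)
-d = -1*2601 = -2601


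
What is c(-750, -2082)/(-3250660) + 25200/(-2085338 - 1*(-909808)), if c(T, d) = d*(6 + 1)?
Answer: -462746127/27294631070 ≈ -0.016954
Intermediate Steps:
c(T, d) = 7*d (c(T, d) = d*7 = 7*d)
c(-750, -2082)/(-3250660) + 25200/(-2085338 - 1*(-909808)) = (7*(-2082))/(-3250660) + 25200/(-2085338 - 1*(-909808)) = -14574*(-1/3250660) + 25200/(-2085338 + 909808) = 1041/232190 + 25200/(-1175530) = 1041/232190 + 25200*(-1/1175530) = 1041/232190 - 2520/117553 = -462746127/27294631070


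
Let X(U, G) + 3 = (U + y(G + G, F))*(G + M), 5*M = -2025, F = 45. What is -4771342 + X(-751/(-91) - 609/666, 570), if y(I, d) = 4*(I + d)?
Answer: -26855422135/6734 ≈ -3.9880e+6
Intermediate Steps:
M = -405 (M = (⅕)*(-2025) = -405)
y(I, d) = 4*I + 4*d
X(U, G) = -3 + (-405 + G)*(180 + U + 8*G) (X(U, G) = -3 + (U + (4*(G + G) + 4*45))*(G - 405) = -3 + (U + (4*(2*G) + 180))*(-405 + G) = -3 + (U + (8*G + 180))*(-405 + G) = -3 + (U + (180 + 8*G))*(-405 + G) = -3 + (180 + U + 8*G)*(-405 + G) = -3 + (-405 + G)*(180 + U + 8*G))
-4771342 + X(-751/(-91) - 609/666, 570) = -4771342 + (-72903 - 3060*570 - 405*(-751/(-91) - 609/666) + 8*570² + 570*(-751/(-91) - 609/666)) = -4771342 + (-72903 - 1744200 - 405*(-751*(-1/91) - 609*1/666) + 8*324900 + 570*(-751*(-1/91) - 609*1/666)) = -4771342 + (-72903 - 1744200 - 405*(751/91 - 203/222) + 2599200 + 570*(751/91 - 203/222)) = -4771342 + (-72903 - 1744200 - 405*148249/20202 + 2599200 + 570*(148249/20202)) = -4771342 + (-72903 - 1744200 - 20013615/6734 + 2599200 + 14083655/3367) = -4771342 + 5274794893/6734 = -26855422135/6734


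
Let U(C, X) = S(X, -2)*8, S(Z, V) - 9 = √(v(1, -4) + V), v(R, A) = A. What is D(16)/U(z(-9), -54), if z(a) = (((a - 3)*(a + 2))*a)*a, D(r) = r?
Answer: 6/29 - 2*I*√6/87 ≈ 0.2069 - 0.05631*I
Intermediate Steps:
z(a) = a²*(-3 + a)*(2 + a) (z(a) = (((-3 + a)*(2 + a))*a)*a = (a*(-3 + a)*(2 + a))*a = a²*(-3 + a)*(2 + a))
S(Z, V) = 9 + √(-4 + V)
U(C, X) = 72 + 8*I*√6 (U(C, X) = (9 + √(-4 - 2))*8 = (9 + √(-6))*8 = (9 + I*√6)*8 = 72 + 8*I*√6)
D(16)/U(z(-9), -54) = 16/(72 + 8*I*√6)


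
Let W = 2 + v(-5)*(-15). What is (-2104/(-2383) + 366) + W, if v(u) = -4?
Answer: 1022028/2383 ≈ 428.88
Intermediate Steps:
W = 62 (W = 2 - 4*(-15) = 2 + 60 = 62)
(-2104/(-2383) + 366) + W = (-2104/(-2383) + 366) + 62 = (-2104*(-1/2383) + 366) + 62 = (2104/2383 + 366) + 62 = 874282/2383 + 62 = 1022028/2383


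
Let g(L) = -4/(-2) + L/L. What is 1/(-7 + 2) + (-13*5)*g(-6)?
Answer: -976/5 ≈ -195.20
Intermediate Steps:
g(L) = 3 (g(L) = -4*(-½) + 1 = 2 + 1 = 3)
1/(-7 + 2) + (-13*5)*g(-6) = 1/(-7 + 2) - 13*5*3 = 1/(-5) - 65*3 = -⅕ - 195 = -976/5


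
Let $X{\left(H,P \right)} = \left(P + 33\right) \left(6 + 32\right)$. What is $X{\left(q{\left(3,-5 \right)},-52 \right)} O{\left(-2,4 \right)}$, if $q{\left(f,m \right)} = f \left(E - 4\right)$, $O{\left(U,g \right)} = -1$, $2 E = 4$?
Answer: $722$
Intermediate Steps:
$E = 2$ ($E = \frac{1}{2} \cdot 4 = 2$)
$q{\left(f,m \right)} = - 2 f$ ($q{\left(f,m \right)} = f \left(2 - 4\right) = f \left(-2\right) = - 2 f$)
$X{\left(H,P \right)} = 1254 + 38 P$ ($X{\left(H,P \right)} = \left(33 + P\right) 38 = 1254 + 38 P$)
$X{\left(q{\left(3,-5 \right)},-52 \right)} O{\left(-2,4 \right)} = \left(1254 + 38 \left(-52\right)\right) \left(-1\right) = \left(1254 - 1976\right) \left(-1\right) = \left(-722\right) \left(-1\right) = 722$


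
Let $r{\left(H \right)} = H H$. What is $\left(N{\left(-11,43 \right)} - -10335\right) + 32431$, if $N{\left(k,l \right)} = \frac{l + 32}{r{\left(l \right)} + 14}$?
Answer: $\frac{26557711}{621} \approx 42766.0$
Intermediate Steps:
$r{\left(H \right)} = H^{2}$
$N{\left(k,l \right)} = \frac{32 + l}{14 + l^{2}}$ ($N{\left(k,l \right)} = \frac{l + 32}{l^{2} + 14} = \frac{32 + l}{14 + l^{2}}$)
$\left(N{\left(-11,43 \right)} - -10335\right) + 32431 = \left(\frac{32 + 43}{14 + 43^{2}} - -10335\right) + 32431 = \left(\frac{1}{14 + 1849} \cdot 75 + 10335\right) + 32431 = \left(\frac{1}{1863} \cdot 75 + 10335\right) + 32431 = \left(\frac{25}{621} + 10335\right) + 32431 = \frac{6418060}{621} + 32431 = \frac{26557711}{621}$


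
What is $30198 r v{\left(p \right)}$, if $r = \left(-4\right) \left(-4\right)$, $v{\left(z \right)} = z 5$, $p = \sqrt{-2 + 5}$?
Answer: $2415840 \sqrt{3} \approx 4.1844 \cdot 10^{6}$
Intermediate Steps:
$p = \sqrt{3} \approx 1.732$
$v{\left(z \right)} = 5 z$
$r = 16$
$30198 r v{\left(p \right)} = 30198 \cdot 16 \cdot 5 \sqrt{3} = 30198 \cdot 80 \sqrt{3} = 2415840 \sqrt{3}$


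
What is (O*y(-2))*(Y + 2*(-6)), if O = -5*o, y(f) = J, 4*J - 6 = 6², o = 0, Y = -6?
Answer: 0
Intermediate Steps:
J = 21/2 (J = 3/2 + (¼)*6² = 3/2 + (¼)*36 = 3/2 + 9 = 21/2 ≈ 10.500)
y(f) = 21/2
O = 0 (O = -5*0 = 0)
(O*y(-2))*(Y + 2*(-6)) = (0*(21/2))*(-6 + 2*(-6)) = 0*(-6 - 12) = 0*(-18) = 0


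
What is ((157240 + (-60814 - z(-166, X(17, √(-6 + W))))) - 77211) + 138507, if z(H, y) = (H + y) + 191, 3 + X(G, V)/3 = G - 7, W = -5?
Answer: 157676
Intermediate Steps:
X(G, V) = -30 + 3*G (X(G, V) = -9 + 3*(G - 7) = -9 + 3*(-7 + G) = -9 + (-21 + 3*G) = -30 + 3*G)
z(H, y) = 191 + H + y
((157240 + (-60814 - z(-166, X(17, √(-6 + W))))) - 77211) + 138507 = ((157240 + (-60814 - (191 - 166 + (-30 + 3*17)))) - 77211) + 138507 = ((157240 + (-60814 - (191 - 166 + (-30 + 51)))) - 77211) + 138507 = ((157240 + (-60814 - (191 - 166 + 21))) - 77211) + 138507 = ((157240 + (-60814 - 1*46)) - 77211) + 138507 = ((157240 + (-60814 - 46)) - 77211) + 138507 = ((157240 - 60860) - 77211) + 138507 = (96380 - 77211) + 138507 = 19169 + 138507 = 157676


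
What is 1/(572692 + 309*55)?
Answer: 1/589687 ≈ 1.6958e-6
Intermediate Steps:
1/(572692 + 309*55) = 1/(572692 + 16995) = 1/589687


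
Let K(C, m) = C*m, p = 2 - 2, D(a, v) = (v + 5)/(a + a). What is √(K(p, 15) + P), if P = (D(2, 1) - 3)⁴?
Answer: 9/4 ≈ 2.2500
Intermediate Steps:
D(a, v) = (5 + v)/(2*a) (D(a, v) = (5 + v)/((2*a)) = (5 + v)*(1/(2*a)) = (5 + v)/(2*a))
p = 0
P = 81/16 (P = ((½)*(5 + 1)/2 - 3)⁴ = ((½)*(½)*6 - 3)⁴ = (3/2 - 3)⁴ = (-3/2)⁴ = 81/16 ≈ 5.0625)
√(K(p, 15) + P) = √(0*15 + 81/16) = √(0 + 81/16) = √(81/16) = 9/4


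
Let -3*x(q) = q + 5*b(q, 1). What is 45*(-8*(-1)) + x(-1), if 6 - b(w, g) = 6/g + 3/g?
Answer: 1096/3 ≈ 365.33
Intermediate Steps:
b(w, g) = 6 - 9/g (b(w, g) = 6 - (6/g + 3/g) = 6 - 9/g)
x(q) = 5 - q/3 (x(q) = -(q + 5*(6 - 9/1))/3 = -(q + 5*(6 - 9*1))/3 = -(q + 5*(6 - 9))/3 = -(q + 5*(-3))/3 = -(q - 15)/3 = -(-15 + q)/3 = 5 - q/3)
45*(-8*(-1)) + x(-1) = 45*(-8*(-1)) + (5 - ⅓*(-1)) = 45*8 + (5 + ⅓) = 360 + 16/3 = 1096/3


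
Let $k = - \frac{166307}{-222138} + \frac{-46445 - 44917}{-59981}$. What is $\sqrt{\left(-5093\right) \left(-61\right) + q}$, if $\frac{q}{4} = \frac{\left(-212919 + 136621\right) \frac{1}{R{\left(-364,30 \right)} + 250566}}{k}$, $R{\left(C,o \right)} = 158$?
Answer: $\frac{\sqrt{1118423021019505702479110070886866365}}{1897368419701763} \approx 557.38$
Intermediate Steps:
$k = \frac{30270232123}{13324059378}$ ($k = \left(-166307\right) \left(- \frac{1}{222138}\right) + \left(-46445 - 44917\right) \left(- \frac{1}{59981}\right) = \frac{166307}{222138} - - \frac{91362}{59981} = \frac{166307}{222138} + \frac{91362}{59981} = \frac{30270232123}{13324059378} \approx 2.2718$)
$q = - \frac{1016599082422644}{1897368419701763}$ ($q = 4 \frac{\left(-212919 + 136621\right) \frac{1}{158 + 250566}}{\frac{30270232123}{13324059378}} = 4 - \frac{76298}{250724} \cdot \frac{13324059378}{30270232123} = 4 \left(-76298\right) \frac{1}{250724} \cdot \frac{13324059378}{30270232123} = 4 \left(\left(- \frac{38149}{125362}\right) \frac{13324059378}{30270232123}\right) = 4 \left(- \frac{254149770605661}{1897368419701763}\right) = - \frac{1016599082422644}{1897368419701763} \approx -0.53579$)
$\sqrt{\left(-5093\right) \left(-61\right) + q} = \sqrt{\left(-5093\right) \left(-61\right) - \frac{1016599082422644}{1897368419701763}} = \sqrt{310673 - \frac{1016599082422644}{1897368419701763}} = \sqrt{\frac{589460122454923393855}{1897368419701763}} = \frac{\sqrt{1118423021019505702479110070886866365}}{1897368419701763}$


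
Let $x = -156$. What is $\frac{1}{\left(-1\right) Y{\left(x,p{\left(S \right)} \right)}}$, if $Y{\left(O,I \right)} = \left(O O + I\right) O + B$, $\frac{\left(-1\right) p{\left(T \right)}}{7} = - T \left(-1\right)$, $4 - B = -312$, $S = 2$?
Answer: $\frac{1}{3793916} \approx 2.6358 \cdot 10^{-7}$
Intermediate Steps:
$B = 316$ ($B = 4 - -312 = 4 + 312 = 316$)
$p{\left(T \right)} = - 7 T$ ($p{\left(T \right)} = - 7 - T \left(-1\right) = - 7 T$)
$Y{\left(O,I \right)} = 316 + O \left(I + O^{2}\right)$ ($Y{\left(O,I \right)} = \left(O O + I\right) O + 316 = \left(O^{2} + I\right) O + 316 = \left(I + O^{2}\right) O + 316 = O \left(I + O^{2}\right) + 316 = 316 + O \left(I + O^{2}\right)$)
$\frac{1}{\left(-1\right) Y{\left(x,p{\left(S \right)} \right)}} = \frac{1}{\left(-1\right) \left(316 + \left(-156\right)^{3} + \left(-7\right) 2 \left(-156\right)\right)} = \frac{1}{\left(-1\right) \left(316 - 3796416 - -2184\right)} = \frac{1}{\left(-1\right) \left(316 - 3796416 + 2184\right)} = \frac{1}{\left(-1\right) \left(-3793916\right)} = \frac{1}{3793916}$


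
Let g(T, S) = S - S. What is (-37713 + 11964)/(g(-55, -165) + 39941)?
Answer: -25749/39941 ≈ -0.64468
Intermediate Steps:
g(T, S) = 0
(-37713 + 11964)/(g(-55, -165) + 39941) = (-37713 + 11964)/(0 + 39941) = -25749/39941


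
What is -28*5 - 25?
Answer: -165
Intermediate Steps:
-28*5 - 25 = -4*35 - 25 = -140 - 25 = -165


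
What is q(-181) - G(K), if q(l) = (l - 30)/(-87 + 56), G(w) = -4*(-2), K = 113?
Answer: -37/31 ≈ -1.1935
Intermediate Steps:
G(w) = 8
q(l) = 30/31 - l/31 (q(l) = (-30 + l)/(-31) = (-30 + l)*(-1/31) = 30/31 - l/31)
q(-181) - G(K) = (30/31 - 1/31*(-181)) - 1*8 = (30/31 + 181/31) - 8 = 211/31 - 8 = -37/31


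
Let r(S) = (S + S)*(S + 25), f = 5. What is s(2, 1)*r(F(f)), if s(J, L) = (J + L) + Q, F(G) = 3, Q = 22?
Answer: 4200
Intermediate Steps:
s(J, L) = 22 + J + L (s(J, L) = (J + L) + 22 = 22 + J + L)
r(S) = 2*S*(25 + S) (r(S) = (2*S)*(25 + S) = 2*S*(25 + S))
s(2, 1)*r(F(f)) = (22 + 2 + 1)*(2*3*(25 + 3)) = 25*(2*3*28) = 25*168 = 4200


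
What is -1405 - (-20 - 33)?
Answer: -1352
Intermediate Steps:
-1405 - (-20 - 33) = -1405 - (-53) = -1405 - 1*(-53) = -1405 + 53 = -1352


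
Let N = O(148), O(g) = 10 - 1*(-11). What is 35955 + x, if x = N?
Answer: 35976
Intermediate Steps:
O(g) = 21 (O(g) = 10 + 11 = 21)
N = 21
x = 21
35955 + x = 35955 + 21 = 35976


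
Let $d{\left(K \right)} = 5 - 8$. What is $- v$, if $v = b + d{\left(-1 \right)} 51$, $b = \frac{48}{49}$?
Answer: $\frac{7449}{49} \approx 152.02$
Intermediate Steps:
$b = \frac{48}{49}$ ($b = 48 \cdot \frac{1}{49} = \frac{48}{49} \approx 0.97959$)
$d{\left(K \right)} = -3$ ($d{\left(K \right)} = 5 - 8 = -3$)
$v = - \frac{7449}{49}$ ($v = \frac{48}{49} - 153 = - \frac{7449}{49} \approx -152.02$)
$- v = \left(-1\right) \left(- \frac{7449}{49}\right) = \frac{7449}{49}$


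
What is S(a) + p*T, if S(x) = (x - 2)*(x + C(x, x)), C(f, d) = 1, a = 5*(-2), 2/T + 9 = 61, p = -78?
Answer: 105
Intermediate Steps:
T = 1/26 (T = 2/(-9 + 61) = 2/52 = 2*(1/52) = 1/26 ≈ 0.038462)
a = -10
S(x) = (1 + x)*(-2 + x) (S(x) = (x - 2)*(x + 1) = (-2 + x)*(1 + x) = (1 + x)*(-2 + x))
S(a) + p*T = (-2 + (-10)² - 1*(-10)) - 78*1/26 = (-2 + 100 + 10) - 3 = 108 - 3 = 105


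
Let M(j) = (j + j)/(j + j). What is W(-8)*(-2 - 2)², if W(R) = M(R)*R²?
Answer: 1024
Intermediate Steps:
M(j) = 1 (M(j) = (2*j)/((2*j)) = (2*j)*(1/(2*j)) = 1)
W(R) = R² (W(R) = 1*R² = R²)
W(-8)*(-2 - 2)² = (-8)²*(-2 - 2)² = 64*(-4)² = 64*16 = 1024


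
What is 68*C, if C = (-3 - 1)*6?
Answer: -1632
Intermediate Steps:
C = -24 (C = -4*6 = -24)
68*C = 68*(-24) = -1632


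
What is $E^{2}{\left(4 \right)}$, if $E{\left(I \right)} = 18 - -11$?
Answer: $841$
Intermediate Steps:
$E{\left(I \right)} = 29$ ($E{\left(I \right)} = 18 + 11 = 29$)
$E^{2}{\left(4 \right)} = 29^{2} = 841$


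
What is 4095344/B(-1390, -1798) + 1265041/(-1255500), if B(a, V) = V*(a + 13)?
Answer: 400170787/618961500 ≈ 0.64652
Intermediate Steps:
B(a, V) = V*(13 + a)
4095344/B(-1390, -1798) + 1265041/(-1255500) = 4095344/((-1798*(13 - 1390))) + 1265041/(-1255500) = 4095344/((-1798*(-1377))) + 1265041*(-1/1255500) = 4095344/2475846 - 1265041/1255500 = 4095344*(1/2475846) - 1265041/1255500 = 2047672/1237923 - 1265041/1255500 = 400170787/618961500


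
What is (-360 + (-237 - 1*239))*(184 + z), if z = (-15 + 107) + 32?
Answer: -257488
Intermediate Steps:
z = 124 (z = 92 + 32 = 124)
(-360 + (-237 - 1*239))*(184 + z) = (-360 + (-237 - 1*239))*(184 + 124) = (-360 + (-237 - 239))*308 = (-360 - 476)*308 = -836*308 = -257488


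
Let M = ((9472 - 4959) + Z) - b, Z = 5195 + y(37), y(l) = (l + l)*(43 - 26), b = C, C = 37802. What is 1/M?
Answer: -1/26836 ≈ -3.7263e-5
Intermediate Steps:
b = 37802
y(l) = 34*l (y(l) = (2*l)*17 = 34*l)
Z = 6453 (Z = 5195 + 34*37 = 5195 + 1258 = 6453)
M = -26836 (M = ((9472 - 4959) + 6453) - 1*37802 = (4513 + 6453) - 37802 = 10966 - 37802 = -26836)
1/M = 1/(-26836) = -1/26836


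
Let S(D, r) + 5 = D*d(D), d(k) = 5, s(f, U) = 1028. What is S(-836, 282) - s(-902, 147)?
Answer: -5213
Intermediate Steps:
S(D, r) = -5 + 5*D (S(D, r) = -5 + D*5 = -5 + 5*D)
S(-836, 282) - s(-902, 147) = (-5 + 5*(-836)) - 1*1028 = (-5 - 4180) - 1028 = -4185 - 1028 = -5213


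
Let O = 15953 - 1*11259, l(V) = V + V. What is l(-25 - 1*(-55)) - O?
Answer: -4634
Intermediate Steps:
l(V) = 2*V
O = 4694 (O = 15953 - 11259 = 4694)
l(-25 - 1*(-55)) - O = 2*(-25 - 1*(-55)) - 1*4694 = 2*(-25 + 55) - 4694 = 2*30 - 4694 = 60 - 4694 = -4634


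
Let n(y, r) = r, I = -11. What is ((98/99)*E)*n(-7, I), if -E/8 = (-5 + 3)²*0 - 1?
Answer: -784/9 ≈ -87.111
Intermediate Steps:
E = 8 (E = -8*((-5 + 3)²*0 - 1) = -8*((-2)²*0 - 1) = -8*(4*0 - 1) = -8*(0 - 1) = -8*(-1) = 8)
((98/99)*E)*n(-7, I) = ((98/99)*8)*(-11) = (784/99)*(-11) = -784/9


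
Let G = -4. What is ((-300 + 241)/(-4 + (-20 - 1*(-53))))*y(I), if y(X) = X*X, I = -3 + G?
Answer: -2891/29 ≈ -99.690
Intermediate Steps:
I = -7 (I = -3 - 4 = -7)
y(X) = X²
((-300 + 241)/(-4 + (-20 - 1*(-53))))*y(I) = ((-300 + 241)/(-4 + (-20 - 1*(-53))))*(-7)² = -59/(-4 + (-20 + 53))*49 = -59/(-4 + 33)*49 = -59/29*49 = -2891/29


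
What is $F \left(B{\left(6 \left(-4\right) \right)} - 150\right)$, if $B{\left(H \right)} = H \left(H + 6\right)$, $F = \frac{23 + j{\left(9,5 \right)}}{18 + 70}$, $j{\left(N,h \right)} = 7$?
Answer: $\frac{2115}{22} \approx 96.136$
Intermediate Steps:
$F = \frac{15}{44}$ ($F = \frac{23 + 7}{18 + 70} = \frac{30}{88} = 30 \cdot \frac{1}{88} = \frac{15}{44} \approx 0.34091$)
$B{\left(H \right)} = H \left(6 + H\right)$
$F \left(B{\left(6 \left(-4\right) \right)} - 150\right) = \frac{15 \left(6 \left(-4\right) \left(6 + 6 \left(-4\right)\right) - 150\right)}{44} = \frac{15 \left(- 24 \left(6 - 24\right) - 150\right)}{44} = \frac{15 \left(\left(-24\right) \left(-18\right) - 150\right)}{44} = \frac{15 \left(432 - 150\right)}{44} = \frac{15}{44} \cdot 282 = \frac{2115}{22}$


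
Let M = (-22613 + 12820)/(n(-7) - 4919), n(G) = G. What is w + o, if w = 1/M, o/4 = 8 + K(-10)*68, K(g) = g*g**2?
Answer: -2663377698/9793 ≈ -2.7197e+5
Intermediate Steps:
K(g) = g**3
o = -271968 (o = 4*(8 + (-10)**3*68) = 4*(8 - 1000*68) = 4*(8 - 68000) = 4*(-67992) = -271968)
M = 9793/4926 (M = (-22613 + 12820)/(-7 - 4919) = -9793/(-4926) = -9793*(-1/4926) = 9793/4926 ≈ 1.9880)
w = 4926/9793 (w = 1/(9793/4926) = 4926/9793 ≈ 0.50301)
w + o = 4926/9793 - 271968 = -2663377698/9793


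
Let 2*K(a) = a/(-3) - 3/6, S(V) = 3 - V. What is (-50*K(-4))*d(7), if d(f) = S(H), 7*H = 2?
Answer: -2375/42 ≈ -56.548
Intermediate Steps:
H = 2/7 (H = (⅐)*2 = 2/7 ≈ 0.28571)
K(a) = -¼ - a/6 (K(a) = (a/(-3) - 3/6)/2 = (a*(-⅓) - 3*⅙)/2 = (-a/3 - ½)/2 = (-½ - a/3)/2 = -¼ - a/6)
d(f) = 19/7 (d(f) = 3 - 1*2/7 = 3 - 2/7 = 19/7)
(-50*K(-4))*d(7) = -50*(-¼ - ⅙*(-4))*(19/7) = -50*(-¼ + ⅔)*(19/7) = -50*5/12*(19/7) = -125/6*19/7 = -2375/42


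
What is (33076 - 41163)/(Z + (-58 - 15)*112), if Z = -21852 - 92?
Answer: 8087/30120 ≈ 0.26849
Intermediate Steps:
Z = -21944
(33076 - 41163)/(Z + (-58 - 15)*112) = (33076 - 41163)/(-21944 + (-58 - 15)*112) = -8087/(-21944 - 73*112) = -8087/(-21944 - 8176) = -8087/(-30120) = -8087*(-1/30120) = 8087/30120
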